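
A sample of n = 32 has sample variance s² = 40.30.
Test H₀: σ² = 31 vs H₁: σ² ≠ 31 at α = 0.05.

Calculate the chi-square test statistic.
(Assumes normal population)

Answer: χ² = 40.3000, fail to reject H₀

Derivation:
df = n - 1 = 31
χ² = (n-1)s²/σ₀² = 31×40.30/31 = 40.3000
Critical values: χ²_{0.975,31} = 17.539, χ²_{0.025,31} = 48.232
Rejection region: χ² < 17.539 or χ² > 48.232
Decision: fail to reject H₀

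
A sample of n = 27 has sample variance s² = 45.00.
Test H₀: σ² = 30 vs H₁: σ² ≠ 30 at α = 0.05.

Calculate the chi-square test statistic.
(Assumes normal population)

df = n - 1 = 26
χ² = (n-1)s²/σ₀² = 26×45.00/30 = 39.0000
Critical values: χ²_{0.975,26} = 13.844, χ²_{0.025,26} = 41.923
Rejection region: χ² < 13.844 or χ² > 41.923
Decision: fail to reject H₀

Answer: χ² = 39.0000, fail to reject H₀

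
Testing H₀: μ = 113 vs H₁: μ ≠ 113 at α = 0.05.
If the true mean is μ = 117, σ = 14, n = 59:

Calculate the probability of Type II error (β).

SE = σ/√n = 14/√59 = 1.8226
Critical values: μ₀ ± z_0.025×SE = 113 ± 1.960×1.8226
Acceptance region: (109.4277, 116.5723)
Under H₁ (μ = 117): z_high = (116.5723 - 117)/1.8226 = -0.2347, z_low = (109.4277 - 117)/1.8226 = -4.1547
β = P(not reject | H₁) = Φ(-0.2347) - Φ(-4.1547) ≈ 0.4072

Answer: β ≈ 0.4072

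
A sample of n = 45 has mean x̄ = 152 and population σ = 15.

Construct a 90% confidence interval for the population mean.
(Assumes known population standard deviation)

Confidence level: 90%, α = 0.1
z_0.05 = 1.645
SE = σ/√n = 15/√45 = 2.2361
Margin of error = 1.645 × 2.2361 = 3.6784
CI: x̄ ± margin = 152 ± 3.6784
CI: (148.3216, 155.6784)

Answer: (148.3216, 155.6784)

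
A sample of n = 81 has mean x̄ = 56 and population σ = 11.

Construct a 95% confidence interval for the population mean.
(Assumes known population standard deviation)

Answer: (53.6045, 58.3955)

Derivation:
Confidence level: 95%, α = 0.05
z_0.025 = 1.960
SE = σ/√n = 11/√81 = 1.2222
Margin of error = 1.960 × 1.2222 = 2.3955
CI: x̄ ± margin = 56 ± 2.3955
CI: (53.6045, 58.3955)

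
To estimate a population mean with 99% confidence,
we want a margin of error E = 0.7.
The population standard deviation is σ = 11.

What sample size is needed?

Answer: n = 1639

Derivation:
z_0.005 = 2.576
n = (z×σ/E)² = (2.576×11/0.7)²
n = 1638.6304
Round up: n = 1639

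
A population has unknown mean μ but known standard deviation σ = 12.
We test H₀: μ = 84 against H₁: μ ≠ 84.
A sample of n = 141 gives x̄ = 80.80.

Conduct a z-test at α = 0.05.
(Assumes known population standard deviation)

Standard error: SE = σ/√n = 12/√141 = 1.0106
z-statistic: z = (x̄ - μ₀)/SE = (80.80 - 84)/1.0106 = -3.1664
Critical value: ±1.960
p-value = 0.0015
Decision: reject H₀

Answer: z = -3.1664, reject H₀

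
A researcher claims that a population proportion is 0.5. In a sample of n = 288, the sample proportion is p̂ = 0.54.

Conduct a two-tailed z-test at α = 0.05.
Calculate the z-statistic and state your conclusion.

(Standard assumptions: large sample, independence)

Answer: z = 1.3576, fail to reject H₀

Derivation:
H₀: p = 0.5, H₁: p ≠ 0.5
Standard error: SE = √(p₀(1-p₀)/n) = √(0.5×0.5/288) = 0.029463
z-statistic: z = (p̂ - p₀)/SE = (0.54 - 0.5)/0.029463 = 1.3576
Critical value: z_0.025 = ±1.960
p-value = 0.1746
Decision: fail to reject H₀ at α = 0.05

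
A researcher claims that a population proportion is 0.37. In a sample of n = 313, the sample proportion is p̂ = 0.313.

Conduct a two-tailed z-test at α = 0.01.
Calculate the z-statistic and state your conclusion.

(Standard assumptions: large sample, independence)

Answer: z = -2.0887, fail to reject H₀

Derivation:
H₀: p = 0.37, H₁: p ≠ 0.37
Standard error: SE = √(p₀(1-p₀)/n) = √(0.37×0.63/313) = 0.027290
z-statistic: z = (p̂ - p₀)/SE = (0.313 - 0.37)/0.027290 = -2.0887
Critical value: z_0.005 = ±2.576
p-value = 0.0367
Decision: fail to reject H₀ at α = 0.01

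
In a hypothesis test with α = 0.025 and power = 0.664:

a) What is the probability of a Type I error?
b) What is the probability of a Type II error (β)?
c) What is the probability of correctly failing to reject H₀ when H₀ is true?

a) Type I error probability = α = 0.025
b) Power = P(reject H₀ | H₁ true) = 1 - β = 0.664, so Type II error probability = β = 1 - Power = 0.336
c) P(fail to reject H₀ | H₀ true) = 1 - α = 0.975

Answer: a) 0.025, b) 0.336, c) 0.975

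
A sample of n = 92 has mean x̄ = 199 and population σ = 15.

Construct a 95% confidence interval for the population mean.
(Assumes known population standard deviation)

Confidence level: 95%, α = 0.05
z_0.025 = 1.960
SE = σ/√n = 15/√92 = 1.5639
Margin of error = 1.960 × 1.5639 = 3.0652
CI: x̄ ± margin = 199 ± 3.0652
CI: (195.9348, 202.0652)

Answer: (195.9348, 202.0652)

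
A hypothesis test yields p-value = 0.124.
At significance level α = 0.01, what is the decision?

Answer: fail to reject H₀

Derivation:
Compare p-value to α:
0.124 ≥ 0.01
Decision: fail to reject H₀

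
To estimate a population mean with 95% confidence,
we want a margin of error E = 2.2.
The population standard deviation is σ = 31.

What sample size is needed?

z_0.025 = 1.960
n = (z×σ/E)² = (1.960×31/2.2)²
n = 762.7640
Round up: n = 763

Answer: n = 763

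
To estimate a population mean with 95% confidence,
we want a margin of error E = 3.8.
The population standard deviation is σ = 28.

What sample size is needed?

z_0.025 = 1.960
n = (z×σ/E)² = (1.960×28/3.8)²
n = 208.5744
Round up: n = 209

Answer: n = 209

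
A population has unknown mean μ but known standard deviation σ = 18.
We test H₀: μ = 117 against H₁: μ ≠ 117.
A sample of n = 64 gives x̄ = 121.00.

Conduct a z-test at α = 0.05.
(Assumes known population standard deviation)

Standard error: SE = σ/√n = 18/√64 = 2.2500
z-statistic: z = (x̄ - μ₀)/SE = (121.00 - 117)/2.2500 = 1.7778
Critical value: ±1.960
p-value = 0.0754
Decision: fail to reject H₀

Answer: z = 1.7778, fail to reject H₀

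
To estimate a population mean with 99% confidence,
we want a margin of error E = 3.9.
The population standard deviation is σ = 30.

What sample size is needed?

z_0.005 = 2.576
n = (z×σ/E)² = (2.576×30/3.9)²
n = 392.6495
Round up: n = 393

Answer: n = 393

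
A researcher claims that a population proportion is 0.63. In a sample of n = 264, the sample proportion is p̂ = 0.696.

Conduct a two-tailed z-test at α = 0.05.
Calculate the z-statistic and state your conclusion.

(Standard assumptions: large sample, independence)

H₀: p = 0.63, H₁: p ≠ 0.63
Standard error: SE = √(p₀(1-p₀)/n) = √(0.63×0.37/264) = 0.029715
z-statistic: z = (p̂ - p₀)/SE = (0.696 - 0.63)/0.029715 = 2.2211
Critical value: z_0.025 = ±1.960
p-value = 0.0263
Decision: reject H₀ at α = 0.05

Answer: z = 2.2211, reject H₀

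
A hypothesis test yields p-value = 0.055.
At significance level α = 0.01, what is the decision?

Compare p-value to α:
0.055 ≥ 0.01
Decision: fail to reject H₀

Answer: fail to reject H₀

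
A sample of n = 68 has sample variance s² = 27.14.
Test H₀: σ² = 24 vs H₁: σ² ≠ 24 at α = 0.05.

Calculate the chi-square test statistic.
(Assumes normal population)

Answer: χ² = 75.7658, fail to reject H₀

Derivation:
df = n - 1 = 67
χ² = (n-1)s²/σ₀² = 67×27.14/24 = 75.7658
Critical values: χ²_{0.975,67} = 46.261, χ²_{0.025,67} = 91.519
Rejection region: χ² < 46.261 or χ² > 91.519
Decision: fail to reject H₀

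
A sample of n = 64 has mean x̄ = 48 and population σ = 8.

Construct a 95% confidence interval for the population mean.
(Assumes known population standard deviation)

Answer: (46.0400, 49.9600)

Derivation:
Confidence level: 95%, α = 0.05
z_0.025 = 1.960
SE = σ/√n = 8/√64 = 1.0000
Margin of error = 1.960 × 1.0000 = 1.9600
CI: x̄ ± margin = 48 ± 1.9600
CI: (46.0400, 49.9600)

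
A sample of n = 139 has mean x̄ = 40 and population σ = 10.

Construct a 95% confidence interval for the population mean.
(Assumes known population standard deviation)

Confidence level: 95%, α = 0.05
z_0.025 = 1.960
SE = σ/√n = 10/√139 = 0.8482
Margin of error = 1.960 × 0.8482 = 1.6625
CI: x̄ ± margin = 40 ± 1.6625
CI: (38.3375, 41.6625)

Answer: (38.3375, 41.6625)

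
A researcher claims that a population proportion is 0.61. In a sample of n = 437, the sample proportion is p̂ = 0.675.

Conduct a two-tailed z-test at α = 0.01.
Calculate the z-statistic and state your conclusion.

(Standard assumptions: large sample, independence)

H₀: p = 0.61, H₁: p ≠ 0.61
Standard error: SE = √(p₀(1-p₀)/n) = √(0.61×0.39/437) = 0.023332
z-statistic: z = (p̂ - p₀)/SE = (0.675 - 0.61)/0.023332 = 2.7859
Critical value: z_0.005 = ±2.576
p-value = 0.0053
Decision: reject H₀ at α = 0.01

Answer: z = 2.7859, reject H₀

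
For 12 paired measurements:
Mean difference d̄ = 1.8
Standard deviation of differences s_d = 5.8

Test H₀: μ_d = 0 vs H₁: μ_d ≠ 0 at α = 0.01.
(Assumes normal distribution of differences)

df = n - 1 = 11
SE = s_d/√n = 5.8/√12 = 1.6743
t = d̄/SE = 1.8/1.6743 = 1.0751
Critical value: t_{0.005,11} = ±3.106
p-value ≈ 0.3053
Decision: fail to reject H₀

Answer: t = 1.0751, fail to reject H₀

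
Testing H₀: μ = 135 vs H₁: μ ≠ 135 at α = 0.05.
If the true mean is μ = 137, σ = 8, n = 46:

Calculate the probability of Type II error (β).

Answer: β ≈ 0.6041

Derivation:
SE = σ/√n = 8/√46 = 1.1795
Critical values: μ₀ ± z_0.025×SE = 135 ± 1.960×1.1795
Acceptance region: (132.6882, 137.3118)
Under H₁ (μ = 137): z_high = (137.3118 - 137)/1.1795 = 0.2643, z_low = (132.6882 - 137)/1.1795 = -3.6556
β = P(not reject | H₁) = Φ(0.2643) - Φ(-3.6556) ≈ 0.6041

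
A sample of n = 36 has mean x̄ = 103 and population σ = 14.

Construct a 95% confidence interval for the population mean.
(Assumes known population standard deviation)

Confidence level: 95%, α = 0.05
z_0.025 = 1.960
SE = σ/√n = 14/√36 = 2.3333
Margin of error = 1.960 × 2.3333 = 4.5733
CI: x̄ ± margin = 103 ± 4.5733
CI: (98.4267, 107.5733)

Answer: (98.4267, 107.5733)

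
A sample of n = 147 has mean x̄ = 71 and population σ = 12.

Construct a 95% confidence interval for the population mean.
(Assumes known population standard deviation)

Answer: (69.0602, 72.9398)

Derivation:
Confidence level: 95%, α = 0.05
z_0.025 = 1.960
SE = σ/√n = 12/√147 = 0.9897
Margin of error = 1.960 × 0.9897 = 1.9398
CI: x̄ ± margin = 71 ± 1.9398
CI: (69.0602, 72.9398)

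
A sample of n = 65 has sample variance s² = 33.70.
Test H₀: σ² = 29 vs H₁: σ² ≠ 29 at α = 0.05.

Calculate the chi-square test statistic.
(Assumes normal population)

Answer: χ² = 74.3724, fail to reject H₀

Derivation:
df = n - 1 = 64
χ² = (n-1)s²/σ₀² = 64×33.70/29 = 74.3724
Critical values: χ²_{0.975,64} = 43.776, χ²_{0.025,64} = 88.004
Rejection region: χ² < 43.776 or χ² > 88.004
Decision: fail to reject H₀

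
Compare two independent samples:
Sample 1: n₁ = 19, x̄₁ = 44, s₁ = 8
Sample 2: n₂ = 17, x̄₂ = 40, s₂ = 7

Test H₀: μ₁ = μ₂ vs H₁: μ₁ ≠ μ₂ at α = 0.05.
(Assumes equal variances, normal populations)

Answer: t = 1.5878, fail to reject H₀

Derivation:
Pooled variance: s²_p = [18×8² + 16×7²]/(34) = 56.9412
s_p = 7.5459
SE = s_p×√(1/n₁ + 1/n₂) = 7.5459×√(1/19 + 1/17) = 2.5192
t = (x̄₁ - x̄₂)/SE = (44 - 40)/2.5192 = 1.5878
df = 34, t-critical = ±2.032
Decision: fail to reject H₀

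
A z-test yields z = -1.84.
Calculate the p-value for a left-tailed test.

For z = -1.84:
p = P(Z < -1.84) = Φ(-1.84) = 0.0329

Answer: p-value ≈ 0.0329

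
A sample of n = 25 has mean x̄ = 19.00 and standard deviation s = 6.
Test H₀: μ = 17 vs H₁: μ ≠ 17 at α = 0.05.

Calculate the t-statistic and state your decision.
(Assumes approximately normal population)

Answer: t = 1.6667, fail to reject H₀

Derivation:
df = n - 1 = 24
SE = s/√n = 6/√25 = 1.2000
t = (x̄ - μ₀)/SE = (19.00 - 17)/1.2000 = 1.6667
Critical value: t_{0.025,24} = ±2.064
p-value ≈ 0.1086
Decision: fail to reject H₀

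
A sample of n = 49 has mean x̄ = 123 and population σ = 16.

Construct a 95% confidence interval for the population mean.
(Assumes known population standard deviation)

Answer: (118.5200, 127.4800)

Derivation:
Confidence level: 95%, α = 0.05
z_0.025 = 1.960
SE = σ/√n = 16/√49 = 2.2857
Margin of error = 1.960 × 2.2857 = 4.4800
CI: x̄ ± margin = 123 ± 4.4800
CI: (118.5200, 127.4800)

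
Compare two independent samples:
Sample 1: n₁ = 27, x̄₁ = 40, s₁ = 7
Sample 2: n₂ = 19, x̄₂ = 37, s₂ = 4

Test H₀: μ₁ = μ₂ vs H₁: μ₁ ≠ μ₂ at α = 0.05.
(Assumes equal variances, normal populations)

Pooled variance: s²_p = [26×7² + 18×4²]/(44) = 35.5000
s_p = 5.9582
SE = s_p×√(1/n₁ + 1/n₂) = 5.9582×√(1/27 + 1/19) = 1.7842
t = (x̄₁ - x̄₂)/SE = (40 - 37)/1.7842 = 1.6814
df = 44, t-critical = ±2.015
Decision: fail to reject H₀

Answer: t = 1.6814, fail to reject H₀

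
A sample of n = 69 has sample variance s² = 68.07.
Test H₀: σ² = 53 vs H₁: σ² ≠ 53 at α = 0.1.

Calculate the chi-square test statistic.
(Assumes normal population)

df = n - 1 = 68
χ² = (n-1)s²/σ₀² = 68×68.07/53 = 87.3351
Critical values: χ²_{0.95,68} = 50.020, χ²_{0.05,68} = 88.250
Rejection region: χ² < 50.020 or χ² > 88.250
Decision: fail to reject H₀

Answer: χ² = 87.3351, fail to reject H₀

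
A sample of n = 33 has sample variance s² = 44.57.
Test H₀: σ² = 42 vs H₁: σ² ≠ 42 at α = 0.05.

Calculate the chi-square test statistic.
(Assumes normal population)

df = n - 1 = 32
χ² = (n-1)s²/σ₀² = 32×44.57/42 = 33.9581
Critical values: χ²_{0.975,32} = 18.291, χ²_{0.025,32} = 49.480
Rejection region: χ² < 18.291 or χ² > 49.480
Decision: fail to reject H₀

Answer: χ² = 33.9581, fail to reject H₀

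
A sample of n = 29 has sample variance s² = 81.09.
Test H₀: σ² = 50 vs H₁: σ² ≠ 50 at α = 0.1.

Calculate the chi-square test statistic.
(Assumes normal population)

df = n - 1 = 28
χ² = (n-1)s²/σ₀² = 28×81.09/50 = 45.4104
Critical values: χ²_{0.95,28} = 16.928, χ²_{0.05,28} = 41.337
Rejection region: χ² < 16.928 or χ² > 41.337
Decision: reject H₀

Answer: χ² = 45.4104, reject H₀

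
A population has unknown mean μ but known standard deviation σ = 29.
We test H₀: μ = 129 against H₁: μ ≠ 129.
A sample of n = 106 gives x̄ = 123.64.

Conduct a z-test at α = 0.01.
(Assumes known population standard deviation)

Answer: z = -1.9029, fail to reject H₀

Derivation:
Standard error: SE = σ/√n = 29/√106 = 2.8167
z-statistic: z = (x̄ - μ₀)/SE = (123.64 - 129)/2.8167 = -1.9029
Critical value: ±2.576
p-value = 0.0571
Decision: fail to reject H₀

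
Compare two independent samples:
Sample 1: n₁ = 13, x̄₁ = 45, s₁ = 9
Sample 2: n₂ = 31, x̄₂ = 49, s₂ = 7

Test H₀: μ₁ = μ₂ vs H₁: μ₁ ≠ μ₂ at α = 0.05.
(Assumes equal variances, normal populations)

Answer: t = -1.5876, fail to reject H₀

Derivation:
Pooled variance: s²_p = [12×9² + 30×7²]/(42) = 58.1429
s_p = 7.6251
SE = s_p×√(1/n₁ + 1/n₂) = 7.6251×√(1/13 + 1/31) = 2.5195
t = (x̄₁ - x̄₂)/SE = (45 - 49)/2.5195 = -1.5876
df = 42, t-critical = ±2.018
Decision: fail to reject H₀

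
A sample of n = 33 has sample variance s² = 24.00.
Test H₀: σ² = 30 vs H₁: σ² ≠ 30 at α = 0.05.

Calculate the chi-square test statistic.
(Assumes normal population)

df = n - 1 = 32
χ² = (n-1)s²/σ₀² = 32×24.00/30 = 25.6000
Critical values: χ²_{0.975,32} = 18.291, χ²_{0.025,32} = 49.480
Rejection region: χ² < 18.291 or χ² > 49.480
Decision: fail to reject H₀

Answer: χ² = 25.6000, fail to reject H₀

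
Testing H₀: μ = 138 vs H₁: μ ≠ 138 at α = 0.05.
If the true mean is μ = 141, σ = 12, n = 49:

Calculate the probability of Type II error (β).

SE = σ/√n = 12/√49 = 1.7143
Critical values: μ₀ ± z_0.025×SE = 138 ± 1.960×1.7143
Acceptance region: (134.6400, 141.3600)
Under H₁ (μ = 141): z_high = (141.3600 - 141)/1.7143 = 0.2100, z_low = (134.6400 - 141)/1.7143 = -3.7100
β = P(not reject | H₁) = Φ(0.2100) - Φ(-3.7100) ≈ 0.5831

Answer: β ≈ 0.5831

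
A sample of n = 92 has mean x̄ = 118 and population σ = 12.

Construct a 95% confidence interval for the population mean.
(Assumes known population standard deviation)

Answer: (115.5478, 120.4522)

Derivation:
Confidence level: 95%, α = 0.05
z_0.025 = 1.960
SE = σ/√n = 12/√92 = 1.2511
Margin of error = 1.960 × 1.2511 = 2.4522
CI: x̄ ± margin = 118 ± 2.4522
CI: (115.5478, 120.4522)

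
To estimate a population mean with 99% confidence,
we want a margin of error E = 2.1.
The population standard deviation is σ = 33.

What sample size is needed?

z_0.005 = 2.576
n = (z×σ/E)² = (2.576×33/2.1)²
n = 1638.6304
Round up: n = 1639

Answer: n = 1639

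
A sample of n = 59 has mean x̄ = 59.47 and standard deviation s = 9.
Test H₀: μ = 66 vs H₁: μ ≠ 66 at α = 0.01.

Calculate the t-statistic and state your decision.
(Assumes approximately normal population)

df = n - 1 = 58
SE = s/√n = 9/√59 = 1.1717
t = (x̄ - μ₀)/SE = (59.47 - 66)/1.1717 = -5.5731
Critical value: t_{0.005,58} = ±2.663
p-value < 0.0001
Decision: reject H₀

Answer: t = -5.5731, reject H₀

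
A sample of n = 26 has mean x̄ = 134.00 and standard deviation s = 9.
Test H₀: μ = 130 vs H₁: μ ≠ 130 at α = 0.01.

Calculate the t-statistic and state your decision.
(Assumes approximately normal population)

df = n - 1 = 25
SE = s/√n = 9/√26 = 1.7650
t = (x̄ - μ₀)/SE = (134.00 - 130)/1.7650 = 2.2663
Critical value: t_{0.005,25} = ±2.787
p-value ≈ 0.0323
Decision: fail to reject H₀

Answer: t = 2.2663, fail to reject H₀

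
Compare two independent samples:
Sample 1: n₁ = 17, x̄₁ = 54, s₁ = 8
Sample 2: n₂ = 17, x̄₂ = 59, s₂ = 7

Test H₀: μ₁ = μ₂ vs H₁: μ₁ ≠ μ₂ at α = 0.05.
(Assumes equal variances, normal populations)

Answer: t = -1.9393, fail to reject H₀

Derivation:
Pooled variance: s²_p = [16×8² + 16×7²]/(32) = 56.5000
s_p = 7.5166
SE = s_p×√(1/n₁ + 1/n₂) = 7.5166×√(1/17 + 1/17) = 2.5782
t = (x̄₁ - x̄₂)/SE = (54 - 59)/2.5782 = -1.9393
df = 32, t-critical = ±2.037
Decision: fail to reject H₀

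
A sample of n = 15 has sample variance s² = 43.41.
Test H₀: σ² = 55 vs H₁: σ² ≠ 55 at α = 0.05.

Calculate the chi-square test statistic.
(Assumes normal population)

df = n - 1 = 14
χ² = (n-1)s²/σ₀² = 14×43.41/55 = 11.0498
Critical values: χ²_{0.975,14} = 5.629, χ²_{0.025,14} = 26.119
Rejection region: χ² < 5.629 or χ² > 26.119
Decision: fail to reject H₀

Answer: χ² = 11.0498, fail to reject H₀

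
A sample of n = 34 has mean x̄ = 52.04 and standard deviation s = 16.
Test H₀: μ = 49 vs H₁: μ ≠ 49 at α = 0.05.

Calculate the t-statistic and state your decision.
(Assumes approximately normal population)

Answer: t = 1.1079, fail to reject H₀

Derivation:
df = n - 1 = 33
SE = s/√n = 16/√34 = 2.7440
t = (x̄ - μ₀)/SE = (52.04 - 49)/2.7440 = 1.1079
Critical value: t_{0.025,33} = ±2.035
p-value ≈ 0.2759
Decision: fail to reject H₀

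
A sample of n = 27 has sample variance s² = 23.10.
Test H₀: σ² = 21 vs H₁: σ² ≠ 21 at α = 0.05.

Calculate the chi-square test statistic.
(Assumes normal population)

df = n - 1 = 26
χ² = (n-1)s²/σ₀² = 26×23.10/21 = 28.6000
Critical values: χ²_{0.975,26} = 13.844, χ²_{0.025,26} = 41.923
Rejection region: χ² < 13.844 or χ² > 41.923
Decision: fail to reject H₀

Answer: χ² = 28.6000, fail to reject H₀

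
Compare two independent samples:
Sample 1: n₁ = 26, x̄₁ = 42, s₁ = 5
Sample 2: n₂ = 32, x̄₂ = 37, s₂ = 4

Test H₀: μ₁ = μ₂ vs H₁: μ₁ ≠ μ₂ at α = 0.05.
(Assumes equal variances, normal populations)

Answer: t = 4.2326, reject H₀

Derivation:
Pooled variance: s²_p = [25×5² + 31×4²]/(56) = 20.0179
s_p = 4.4741
SE = s_p×√(1/n₁ + 1/n₂) = 4.4741×√(1/26 + 1/32) = 1.1813
t = (x̄₁ - x̄₂)/SE = (42 - 37)/1.1813 = 4.2326
df = 56, t-critical = ±2.003
Decision: reject H₀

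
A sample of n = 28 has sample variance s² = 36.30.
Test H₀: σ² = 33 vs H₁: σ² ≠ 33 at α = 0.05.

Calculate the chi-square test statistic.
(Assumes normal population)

df = n - 1 = 27
χ² = (n-1)s²/σ₀² = 27×36.30/33 = 29.7000
Critical values: χ²_{0.975,27} = 14.573, χ²_{0.025,27} = 43.195
Rejection region: χ² < 14.573 or χ² > 43.195
Decision: fail to reject H₀

Answer: χ² = 29.7000, fail to reject H₀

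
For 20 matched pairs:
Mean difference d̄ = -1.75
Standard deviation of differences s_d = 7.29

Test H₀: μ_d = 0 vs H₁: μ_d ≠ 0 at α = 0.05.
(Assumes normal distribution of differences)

df = n - 1 = 19
SE = s_d/√n = 7.29/√20 = 1.6301
t = d̄/SE = -1.75/1.6301 = -1.0736
Critical value: t_{0.025,19} = ±2.093
p-value ≈ 0.2964
Decision: fail to reject H₀

Answer: t = -1.0736, fail to reject H₀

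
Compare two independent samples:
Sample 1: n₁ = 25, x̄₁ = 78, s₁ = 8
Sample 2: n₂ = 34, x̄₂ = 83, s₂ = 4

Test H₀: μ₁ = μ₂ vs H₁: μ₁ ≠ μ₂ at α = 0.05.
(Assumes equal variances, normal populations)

Answer: t = -3.1538, reject H₀

Derivation:
Pooled variance: s²_p = [24×8² + 33×4²]/(57) = 36.2105
s_p = 6.0175
SE = s_p×√(1/n₁ + 1/n₂) = 6.0175×√(1/25 + 1/34) = 1.5854
t = (x̄₁ - x̄₂)/SE = (78 - 83)/1.5854 = -3.1538
df = 57, t-critical = ±2.002
Decision: reject H₀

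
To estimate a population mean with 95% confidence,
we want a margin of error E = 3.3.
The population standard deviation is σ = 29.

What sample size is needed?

z_0.025 = 1.960
n = (z×σ/E)² = (1.960×29/3.3)²
n = 296.6745
Round up: n = 297

Answer: n = 297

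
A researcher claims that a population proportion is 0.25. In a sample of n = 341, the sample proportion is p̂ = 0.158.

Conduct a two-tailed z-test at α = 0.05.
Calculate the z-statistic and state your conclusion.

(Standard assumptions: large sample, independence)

H₀: p = 0.25, H₁: p ≠ 0.25
Standard error: SE = √(p₀(1-p₀)/n) = √(0.25×0.75/341) = 0.023449
z-statistic: z = (p̂ - p₀)/SE = (0.158 - 0.25)/0.023449 = -3.9234
Critical value: z_0.025 = ±1.960
p-value = 0.0001
Decision: reject H₀ at α = 0.05

Answer: z = -3.9234, reject H₀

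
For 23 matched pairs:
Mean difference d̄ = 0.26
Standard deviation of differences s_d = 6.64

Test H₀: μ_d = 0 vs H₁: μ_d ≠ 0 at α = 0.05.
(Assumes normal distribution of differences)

df = n - 1 = 22
SE = s_d/√n = 6.64/√23 = 1.3845
t = d̄/SE = 0.26/1.3845 = 0.1878
Critical value: t_{0.025,22} = ±2.074
p-value ≈ 0.8528
Decision: fail to reject H₀

Answer: t = 0.1878, fail to reject H₀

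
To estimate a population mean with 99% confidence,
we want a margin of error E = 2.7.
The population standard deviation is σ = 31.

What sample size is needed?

z_0.005 = 2.576
n = (z×σ/E)² = (2.576×31/2.7)²
n = 874.7573
Round up: n = 875

Answer: n = 875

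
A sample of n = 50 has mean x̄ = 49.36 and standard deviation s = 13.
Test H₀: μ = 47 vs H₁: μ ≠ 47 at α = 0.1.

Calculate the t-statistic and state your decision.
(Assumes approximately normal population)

Answer: t = 1.2837, fail to reject H₀

Derivation:
df = n - 1 = 49
SE = s/√n = 13/√50 = 1.8385
t = (x̄ - μ₀)/SE = (49.36 - 47)/1.8385 = 1.2837
Critical value: t_{0.05,49} = ±1.677
p-value ≈ 0.2053
Decision: fail to reject H₀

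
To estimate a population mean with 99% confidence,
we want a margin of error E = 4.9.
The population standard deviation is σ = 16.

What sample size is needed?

Answer: n = 71

Derivation:
z_0.005 = 2.576
n = (z×σ/E)² = (2.576×16/4.9)²
n = 70.7521
Round up: n = 71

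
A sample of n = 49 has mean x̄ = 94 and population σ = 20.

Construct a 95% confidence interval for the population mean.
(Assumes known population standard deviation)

Confidence level: 95%, α = 0.05
z_0.025 = 1.960
SE = σ/√n = 20/√49 = 2.8571
Margin of error = 1.960 × 2.8571 = 5.5999
CI: x̄ ± margin = 94 ± 5.5999
CI: (88.4001, 99.5999)

Answer: (88.4001, 99.5999)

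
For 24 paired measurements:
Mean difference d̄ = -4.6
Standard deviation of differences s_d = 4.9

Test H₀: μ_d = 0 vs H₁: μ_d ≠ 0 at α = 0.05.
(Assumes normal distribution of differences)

df = n - 1 = 23
SE = s_d/√n = 4.9/√24 = 1.0002
t = d̄/SE = -4.6/1.0002 = -4.5991
Critical value: t_{0.025,23} = ±2.069
p-value ≈ 0.0001
Decision: reject H₀

Answer: t = -4.5991, reject H₀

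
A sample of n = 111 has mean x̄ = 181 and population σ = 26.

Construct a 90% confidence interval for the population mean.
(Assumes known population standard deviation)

Answer: (176.9405, 185.0595)

Derivation:
Confidence level: 90%, α = 0.1
z_0.05 = 1.645
SE = σ/√n = 26/√111 = 2.4678
Margin of error = 1.645 × 2.4678 = 4.0595
CI: x̄ ± margin = 181 ± 4.0595
CI: (176.9405, 185.0595)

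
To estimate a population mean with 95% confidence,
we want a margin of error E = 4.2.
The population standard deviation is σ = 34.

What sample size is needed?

z_0.025 = 1.960
n = (z×σ/E)² = (1.960×34/4.2)²
n = 251.7511
Round up: n = 252

Answer: n = 252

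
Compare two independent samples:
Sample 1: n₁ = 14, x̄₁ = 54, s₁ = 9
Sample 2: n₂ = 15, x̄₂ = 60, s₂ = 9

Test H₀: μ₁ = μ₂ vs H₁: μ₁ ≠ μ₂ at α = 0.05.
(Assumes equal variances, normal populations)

Pooled variance: s²_p = [13×9² + 14×9²]/(27) = 81.0000
s_p = 9.0000
SE = s_p×√(1/n₁ + 1/n₂) = 9.0000×√(1/14 + 1/15) = 3.3445
t = (x̄₁ - x̄₂)/SE = (54 - 60)/3.3445 = -1.7940
df = 27, t-critical = ±2.052
Decision: fail to reject H₀

Answer: t = -1.7940, fail to reject H₀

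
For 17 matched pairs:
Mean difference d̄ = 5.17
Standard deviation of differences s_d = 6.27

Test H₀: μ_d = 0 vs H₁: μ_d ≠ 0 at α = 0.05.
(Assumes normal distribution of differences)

Answer: t = 3.3998, reject H₀

Derivation:
df = n - 1 = 16
SE = s_d/√n = 6.27/√17 = 1.5207
t = d̄/SE = 5.17/1.5207 = 3.3998
Critical value: t_{0.025,16} = ±2.120
p-value ≈ 0.0037
Decision: reject H₀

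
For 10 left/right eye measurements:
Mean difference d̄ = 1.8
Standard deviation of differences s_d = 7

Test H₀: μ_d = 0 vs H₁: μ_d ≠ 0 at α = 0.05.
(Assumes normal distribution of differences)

Answer: t = 0.8132, fail to reject H₀

Derivation:
df = n - 1 = 9
SE = s_d/√n = 7/√10 = 2.2136
t = d̄/SE = 1.8/2.2136 = 0.8132
Critical value: t_{0.025,9} = ±2.262
p-value ≈ 0.4371
Decision: fail to reject H₀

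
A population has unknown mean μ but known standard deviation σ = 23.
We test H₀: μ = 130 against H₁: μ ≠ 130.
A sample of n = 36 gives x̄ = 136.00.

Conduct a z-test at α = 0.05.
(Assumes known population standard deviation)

Answer: z = 1.5652, fail to reject H₀

Derivation:
Standard error: SE = σ/√n = 23/√36 = 3.8333
z-statistic: z = (x̄ - μ₀)/SE = (136.00 - 130)/3.8333 = 1.5652
Critical value: ±1.960
p-value = 0.1175
Decision: fail to reject H₀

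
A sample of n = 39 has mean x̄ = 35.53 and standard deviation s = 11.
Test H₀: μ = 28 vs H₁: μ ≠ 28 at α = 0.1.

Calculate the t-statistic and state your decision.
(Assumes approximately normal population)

df = n - 1 = 38
SE = s/√n = 11/√39 = 1.7614
t = (x̄ - μ₀)/SE = (35.53 - 28)/1.7614 = 4.2750
Critical value: t_{0.05,38} = ±1.686
p-value ≈ 0.0001
Decision: reject H₀

Answer: t = 4.2750, reject H₀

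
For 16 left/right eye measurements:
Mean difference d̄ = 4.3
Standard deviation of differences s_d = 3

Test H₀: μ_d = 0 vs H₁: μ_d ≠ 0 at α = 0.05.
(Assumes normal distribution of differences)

Answer: t = 5.7333, reject H₀

Derivation:
df = n - 1 = 15
SE = s_d/√n = 3/√16 = 0.7500
t = d̄/SE = 4.3/0.7500 = 5.7333
Critical value: t_{0.025,15} = ±2.131
p-value < 0.0001
Decision: reject H₀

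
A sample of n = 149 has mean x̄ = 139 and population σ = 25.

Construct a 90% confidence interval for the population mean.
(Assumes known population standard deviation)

Confidence level: 90%, α = 0.1
z_0.05 = 1.645
SE = σ/√n = 25/√149 = 2.0481
Margin of error = 1.645 × 2.0481 = 3.3691
CI: x̄ ± margin = 139 ± 3.3691
CI: (135.6309, 142.3691)

Answer: (135.6309, 142.3691)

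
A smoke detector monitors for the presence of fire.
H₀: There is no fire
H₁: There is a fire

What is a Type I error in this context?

Answer: The alarm sounds when there is no fire (false alarm)

Derivation:
A Type I error (probability α) occurs when we reject a true H₀.
A Type II error (probability β) occurs when we fail to reject a false H₀.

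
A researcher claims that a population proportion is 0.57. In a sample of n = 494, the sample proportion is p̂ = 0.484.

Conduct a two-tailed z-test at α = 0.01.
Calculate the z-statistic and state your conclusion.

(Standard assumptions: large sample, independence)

H₀: p = 0.57, H₁: p ≠ 0.57
Standard error: SE = √(p₀(1-p₀)/n) = √(0.57×0.43/494) = 0.022275
z-statistic: z = (p̂ - p₀)/SE = (0.484 - 0.57)/0.022275 = -3.8608
Critical value: z_0.005 = ±2.576
p-value = 0.0001
Decision: reject H₀ at α = 0.01

Answer: z = -3.8608, reject H₀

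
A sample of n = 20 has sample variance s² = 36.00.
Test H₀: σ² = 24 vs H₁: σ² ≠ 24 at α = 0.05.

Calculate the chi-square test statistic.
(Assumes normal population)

df = n - 1 = 19
χ² = (n-1)s²/σ₀² = 19×36.00/24 = 28.5000
Critical values: χ²_{0.975,19} = 8.907, χ²_{0.025,19} = 32.852
Rejection region: χ² < 8.907 or χ² > 32.852
Decision: fail to reject H₀

Answer: χ² = 28.5000, fail to reject H₀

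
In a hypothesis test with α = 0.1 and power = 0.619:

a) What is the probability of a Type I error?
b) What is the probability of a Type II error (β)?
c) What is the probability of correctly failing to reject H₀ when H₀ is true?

Answer: a) 0.1, b) 0.381, c) 0.9

Derivation:
a) Type I error probability = α = 0.1
b) Power = P(reject H₀ | H₁ true) = 1 - β = 0.619, so Type II error probability = β = 1 - Power = 0.381
c) P(fail to reject H₀ | H₀ true) = 1 - α = 0.9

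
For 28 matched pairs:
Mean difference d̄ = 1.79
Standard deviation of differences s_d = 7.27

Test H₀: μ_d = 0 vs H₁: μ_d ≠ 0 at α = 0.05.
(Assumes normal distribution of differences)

Answer: t = 1.3029, fail to reject H₀

Derivation:
df = n - 1 = 27
SE = s_d/√n = 7.27/√28 = 1.3739
t = d̄/SE = 1.79/1.3739 = 1.3029
Critical value: t_{0.025,27} = ±2.052
p-value ≈ 0.2036
Decision: fail to reject H₀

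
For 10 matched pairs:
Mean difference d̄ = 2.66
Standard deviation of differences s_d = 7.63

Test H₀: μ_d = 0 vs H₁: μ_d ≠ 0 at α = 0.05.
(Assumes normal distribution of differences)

df = n - 1 = 9
SE = s_d/√n = 7.63/√10 = 2.4128
t = d̄/SE = 2.66/2.4128 = 1.1025
Critical value: t_{0.025,9} = ±2.262
p-value ≈ 0.2989
Decision: fail to reject H₀

Answer: t = 1.1025, fail to reject H₀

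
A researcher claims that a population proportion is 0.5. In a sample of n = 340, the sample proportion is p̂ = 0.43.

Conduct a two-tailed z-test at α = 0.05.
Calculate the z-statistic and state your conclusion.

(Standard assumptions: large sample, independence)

Answer: z = -2.5815, reject H₀

Derivation:
H₀: p = 0.5, H₁: p ≠ 0.5
Standard error: SE = √(p₀(1-p₀)/n) = √(0.5×0.5/340) = 0.027116
z-statistic: z = (p̂ - p₀)/SE = (0.43 - 0.5)/0.027116 = -2.5815
Critical value: z_0.025 = ±1.960
p-value = 0.0098
Decision: reject H₀ at α = 0.05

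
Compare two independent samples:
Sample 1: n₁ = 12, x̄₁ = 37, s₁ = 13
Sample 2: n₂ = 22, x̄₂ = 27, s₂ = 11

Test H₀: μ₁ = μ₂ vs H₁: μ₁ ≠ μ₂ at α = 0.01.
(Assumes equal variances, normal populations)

Pooled variance: s²_p = [11×13² + 21×11²]/(32) = 137.5000
s_p = 11.7260
SE = s_p×√(1/n₁ + 1/n₂) = 11.7260×√(1/12 + 1/22) = 4.2081
t = (x̄₁ - x̄₂)/SE = (37 - 27)/4.2081 = 2.3764
df = 32, t-critical = ±2.738
Decision: fail to reject H₀

Answer: t = 2.3764, fail to reject H₀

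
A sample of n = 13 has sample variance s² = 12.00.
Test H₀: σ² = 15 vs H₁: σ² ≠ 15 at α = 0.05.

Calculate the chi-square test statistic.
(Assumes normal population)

Answer: χ² = 9.6000, fail to reject H₀

Derivation:
df = n - 1 = 12
χ² = (n-1)s²/σ₀² = 12×12.00/15 = 9.6000
Critical values: χ²_{0.975,12} = 4.404, χ²_{0.025,12} = 23.337
Rejection region: χ² < 4.404 or χ² > 23.337
Decision: fail to reject H₀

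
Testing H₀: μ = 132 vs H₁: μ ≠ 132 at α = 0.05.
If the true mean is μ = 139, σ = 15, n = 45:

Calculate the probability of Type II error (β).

Answer: β ≈ 0.1209

Derivation:
SE = σ/√n = 15/√45 = 2.2361
Critical values: μ₀ ± z_0.025×SE = 132 ± 1.960×2.2361
Acceptance region: (127.6172, 136.3828)
Under H₁ (μ = 139): z_high = (136.3828 - 139)/2.2361 = -1.1704, z_low = (127.6172 - 139)/2.2361 = -5.0905
β = P(not reject | H₁) = Φ(-1.1704) - Φ(-5.0905) ≈ 0.1209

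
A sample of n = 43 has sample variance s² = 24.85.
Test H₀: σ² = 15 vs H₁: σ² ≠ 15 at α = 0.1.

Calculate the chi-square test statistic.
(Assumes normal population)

Answer: χ² = 69.5800, reject H₀

Derivation:
df = n - 1 = 42
χ² = (n-1)s²/σ₀² = 42×24.85/15 = 69.5800
Critical values: χ²_{0.95,42} = 28.144, χ²_{0.05,42} = 58.124
Rejection region: χ² < 28.144 or χ² > 58.124
Decision: reject H₀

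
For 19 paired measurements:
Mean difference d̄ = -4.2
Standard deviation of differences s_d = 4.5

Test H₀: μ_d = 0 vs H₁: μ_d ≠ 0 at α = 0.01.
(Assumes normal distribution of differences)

Answer: t = -4.0682, reject H₀

Derivation:
df = n - 1 = 18
SE = s_d/√n = 4.5/√19 = 1.0324
t = d̄/SE = -4.2/1.0324 = -4.0682
Critical value: t_{0.005,18} = ±2.878
p-value ≈ 0.0007
Decision: reject H₀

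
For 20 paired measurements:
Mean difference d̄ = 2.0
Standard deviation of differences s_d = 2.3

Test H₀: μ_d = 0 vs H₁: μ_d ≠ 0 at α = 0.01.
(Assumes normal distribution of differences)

df = n - 1 = 19
SE = s_d/√n = 2.3/√20 = 0.5143
t = d̄/SE = 2.0/0.5143 = 3.8888
Critical value: t_{0.005,19} = ±2.861
p-value ≈ 0.0010
Decision: reject H₀

Answer: t = 3.8888, reject H₀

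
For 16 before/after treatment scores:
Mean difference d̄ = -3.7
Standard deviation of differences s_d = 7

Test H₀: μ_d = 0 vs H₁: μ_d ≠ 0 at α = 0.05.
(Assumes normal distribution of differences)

df = n - 1 = 15
SE = s_d/√n = 7/√16 = 1.7500
t = d̄/SE = -3.7/1.7500 = -2.1143
Critical value: t_{0.025,15} = ±2.131
p-value ≈ 0.0516
Decision: fail to reject H₀

Answer: t = -2.1143, fail to reject H₀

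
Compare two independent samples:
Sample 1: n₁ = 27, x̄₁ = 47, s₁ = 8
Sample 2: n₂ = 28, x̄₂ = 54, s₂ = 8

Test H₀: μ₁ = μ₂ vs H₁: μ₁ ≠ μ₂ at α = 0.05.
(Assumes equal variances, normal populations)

Answer: t = -3.2440, reject H₀

Derivation:
Pooled variance: s²_p = [26×8² + 27×8²]/(53) = 64.0000
s_p = 8.0000
SE = s_p×√(1/n₁ + 1/n₂) = 8.0000×√(1/27 + 1/28) = 2.1578
t = (x̄₁ - x̄₂)/SE = (47 - 54)/2.1578 = -3.2440
df = 53, t-critical = ±2.006
Decision: reject H₀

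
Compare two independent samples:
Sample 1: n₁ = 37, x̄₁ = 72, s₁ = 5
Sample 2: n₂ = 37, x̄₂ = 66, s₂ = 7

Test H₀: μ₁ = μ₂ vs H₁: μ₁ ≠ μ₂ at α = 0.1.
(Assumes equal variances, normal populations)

Pooled variance: s²_p = [36×5² + 36×7²]/(72) = 37.0000
s_p = 6.0828
SE = s_p×√(1/n₁ + 1/n₂) = 6.0828×√(1/37 + 1/37) = 1.4142
t = (x̄₁ - x̄₂)/SE = (72 - 66)/1.4142 = 4.2427
df = 72, t-critical = ±1.666
Decision: reject H₀

Answer: t = 4.2427, reject H₀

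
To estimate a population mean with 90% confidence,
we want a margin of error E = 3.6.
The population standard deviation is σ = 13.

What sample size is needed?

z_0.05 = 1.645
n = (z×σ/E)² = (1.645×13/3.6)²
n = 35.2869
Round up: n = 36

Answer: n = 36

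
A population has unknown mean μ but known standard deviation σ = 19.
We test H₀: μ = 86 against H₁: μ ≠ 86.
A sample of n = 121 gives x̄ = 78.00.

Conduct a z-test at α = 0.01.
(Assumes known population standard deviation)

Answer: z = -4.6315, reject H₀

Derivation:
Standard error: SE = σ/√n = 19/√121 = 1.7273
z-statistic: z = (x̄ - μ₀)/SE = (78.00 - 86)/1.7273 = -4.6315
Critical value: ±2.576
p-value < 0.0001
Decision: reject H₀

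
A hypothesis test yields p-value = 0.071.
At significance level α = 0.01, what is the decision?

Compare p-value to α:
0.071 ≥ 0.01
Decision: fail to reject H₀

Answer: fail to reject H₀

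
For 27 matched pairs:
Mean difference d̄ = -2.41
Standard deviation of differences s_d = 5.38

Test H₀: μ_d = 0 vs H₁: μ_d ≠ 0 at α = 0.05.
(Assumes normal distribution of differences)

Answer: t = -2.3276, reject H₀

Derivation:
df = n - 1 = 26
SE = s_d/√n = 5.38/√27 = 1.0354
t = d̄/SE = -2.41/1.0354 = -2.3276
Critical value: t_{0.025,26} = ±2.056
p-value ≈ 0.0280
Decision: reject H₀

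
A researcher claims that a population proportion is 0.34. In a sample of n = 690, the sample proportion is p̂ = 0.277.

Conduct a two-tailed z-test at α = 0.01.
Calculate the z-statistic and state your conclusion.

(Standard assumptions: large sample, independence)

Answer: z = -3.4934, reject H₀

Derivation:
H₀: p = 0.34, H₁: p ≠ 0.34
Standard error: SE = √(p₀(1-p₀)/n) = √(0.34×0.66/690) = 0.018034
z-statistic: z = (p̂ - p₀)/SE = (0.277 - 0.34)/0.018034 = -3.4934
Critical value: z_0.005 = ±2.576
p-value = 0.0005
Decision: reject H₀ at α = 0.01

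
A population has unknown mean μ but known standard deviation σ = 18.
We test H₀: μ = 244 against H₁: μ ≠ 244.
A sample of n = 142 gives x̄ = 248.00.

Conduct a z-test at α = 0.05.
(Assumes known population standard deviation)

Standard error: SE = σ/√n = 18/√142 = 1.5105
z-statistic: z = (x̄ - μ₀)/SE = (248.00 - 244)/1.5105 = 2.6481
Critical value: ±1.960
p-value = 0.0081
Decision: reject H₀

Answer: z = 2.6481, reject H₀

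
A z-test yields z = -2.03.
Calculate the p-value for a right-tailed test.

For z = -2.03:
p = P(Z > -2.03) = 1 - Φ(-2.03) = 0.9788

Answer: p-value ≈ 0.9788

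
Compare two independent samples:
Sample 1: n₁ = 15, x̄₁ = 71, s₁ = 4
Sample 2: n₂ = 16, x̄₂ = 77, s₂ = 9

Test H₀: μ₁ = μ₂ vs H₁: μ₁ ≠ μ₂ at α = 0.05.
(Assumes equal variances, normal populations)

Pooled variance: s²_p = [14×4² + 15×9²]/(29) = 49.6207
s_p = 7.0442
SE = s_p×√(1/n₁ + 1/n₂) = 7.0442×√(1/15 + 1/16) = 2.5317
t = (x̄₁ - x̄₂)/SE = (71 - 77)/2.5317 = -2.3699
df = 29, t-critical = ±2.045
Decision: reject H₀

Answer: t = -2.3699, reject H₀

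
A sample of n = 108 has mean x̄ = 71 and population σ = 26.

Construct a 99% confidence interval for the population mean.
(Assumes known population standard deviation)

Answer: (64.5551, 77.4449)

Derivation:
Confidence level: 99%, α = 0.01
z_0.005 = 2.576
SE = σ/√n = 26/√108 = 2.5019
Margin of error = 2.576 × 2.5019 = 6.4449
CI: x̄ ± margin = 71 ± 6.4449
CI: (64.5551, 77.4449)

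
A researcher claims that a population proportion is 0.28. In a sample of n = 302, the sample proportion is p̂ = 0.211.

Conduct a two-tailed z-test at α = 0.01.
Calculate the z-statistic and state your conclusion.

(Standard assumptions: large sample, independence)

Answer: z = -2.6706, reject H₀

Derivation:
H₀: p = 0.28, H₁: p ≠ 0.28
Standard error: SE = √(p₀(1-p₀)/n) = √(0.28×0.72/302) = 0.025837
z-statistic: z = (p̂ - p₀)/SE = (0.211 - 0.28)/0.025837 = -2.6706
Critical value: z_0.005 = ±2.576
p-value = 0.0076
Decision: reject H₀ at α = 0.01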